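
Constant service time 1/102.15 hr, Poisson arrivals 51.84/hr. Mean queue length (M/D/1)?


ρ = 51.84/102.15 = 0.5075
M/D/1: Lq = ρ²/(2(1−ρ)) = 0.2575/(2·0.4925) = 0.26146

Final: 0.26146


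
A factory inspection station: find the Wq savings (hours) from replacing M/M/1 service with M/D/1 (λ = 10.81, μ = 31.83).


ρ = 10.81/31.83 = 0.3396
Wq(M/M/1) = ρ/(μ−λ) = 0.3396/21.02 = 0.01616 hr
Wq(M/D/1) = ρ/(2(μ−λ)) = 0.008078 hr
Savings = 0.01616 − 0.008078 = 0.008078 hr

Final: 0.008078 hr


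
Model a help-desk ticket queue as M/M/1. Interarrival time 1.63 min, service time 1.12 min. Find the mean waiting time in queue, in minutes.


λ = 60/1.63 = 36.8098 /hr
μ = 60/1.12 = 53.5714 /hr
ρ = λ/μ = 36.8098/53.5714 = 0.6871
Wq = ρ/(μ−λ) = 0.6871/(53.5714−36.8098) = 0.04099 hr
In minutes: 0.04099·60 = 2.460 min

Final: 2.460 min


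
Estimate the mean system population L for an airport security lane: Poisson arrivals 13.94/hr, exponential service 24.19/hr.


ρ = λ/μ = 13.94/24.19 = 0.5763
L = ρ/(1−ρ) = 0.5763/(1 − 0.5763) = 0.5763/0.4237 = 1.3600

Final: 1.3600


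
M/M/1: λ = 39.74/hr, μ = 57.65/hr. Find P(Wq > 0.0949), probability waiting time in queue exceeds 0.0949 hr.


ρ = 39.74/57.65 = 0.6893
P(Wq > t) = ρ·e^{−(μ−λ)t} = 0.6893·e^{−1.6997}
= 0.6893·0.182746 = 0.125973

Final: 0.125973


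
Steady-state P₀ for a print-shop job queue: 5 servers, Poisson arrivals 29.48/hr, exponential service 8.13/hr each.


a = λ/μ = 29.48/8.13 = 3.6261; ρ = a/c = 0.7252
Σ_{k=0}^{4} a^k/k! (terms k=0..4) = 1.00000 + 3.62608 + 6.57421 + 7.94620 + 7.20338 = 26.34987
Tail: a^5/(5!(1−ρ)) = 626.88037/(120·0.2748) = 19.01126
P₀ = 1/(26.34987 + 19.01126) = 1/45.36113 = 0.022045

Final: 0.022045


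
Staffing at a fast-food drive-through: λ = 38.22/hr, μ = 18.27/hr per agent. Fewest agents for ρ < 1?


Stability requires cμ > λ ⇔ c > λ/μ.
λ/μ = 38.22/18.27 = 2.0920
Minimum integer c = ⌊2.0920⌋ + 1 = 3
Check: 3·18.27 = 54.81 > 38.22, while 2·18.27 = 36.54 ≤ 38.22

Final: 3 servers


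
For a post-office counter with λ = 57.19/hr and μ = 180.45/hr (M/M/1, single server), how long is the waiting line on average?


ρ = 57.19/180.45 = 0.3169
Lq = ρ²/(1−ρ) = 0.1004/0.6831 = 0.1470

Final: 0.1470


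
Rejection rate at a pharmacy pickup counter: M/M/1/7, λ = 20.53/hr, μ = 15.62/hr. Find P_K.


ρ = λ/μ = 20.53/15.62 = 1.3143
P_K = (1−ρ)ρ^K/(1−ρ^(K+1)) = (-0.3143·6.775720)/(1 − 8.905604)
= -2.129884/-7.905604 = 0.269414

Final: 0.269414


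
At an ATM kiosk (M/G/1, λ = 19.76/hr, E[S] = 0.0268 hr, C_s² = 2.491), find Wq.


ρ = λ·E[S] = 19.76·0.0268 = 0.5296
E[S²] = E[S]²(1+C_s²) = 0.0268²·(1+2.491) = 0.002507
Wq = λ·E[S²]/(2(1−ρ)) = 19.76·0.002507/(2·0.4704) = 0.05266 hr

Final: 0.05266 hr


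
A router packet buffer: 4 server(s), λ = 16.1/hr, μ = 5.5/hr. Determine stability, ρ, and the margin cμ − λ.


Total capacity cμ = 4·5.5 = 22.00/hr
ρ = λ/(cμ) = 16.1/22.00 = 0.7318
Stable ⇔ ρ < 1: YES
Spare capacity = cμ − λ = 22.00 − 16.1 = 5.90/hr

Final: ρ = 0.7318; stable; margin = 5.90/hr


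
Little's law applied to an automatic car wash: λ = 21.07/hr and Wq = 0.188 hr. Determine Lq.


Lq = λWq = 21.07·0.188 = 3.9612

Final: 3.9612


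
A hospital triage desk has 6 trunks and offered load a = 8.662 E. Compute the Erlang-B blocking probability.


B(c,a) = (a^c/c!) / Σ_{k=0}^{c} a^k/k!
a^6/6! = 586.646630
Σ terms (k=0..6): 1.00000 + 8.66200 + 37.51512 + 108.31866 + 234.56406 + 406.35878 + 586.64663 = 1383.065260
B = 586.646630/1383.065260 = 0.424164

Final: 0.424164


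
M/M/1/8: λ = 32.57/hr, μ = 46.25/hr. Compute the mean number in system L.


ρ = 32.57/46.25 = 0.7042
L = ρ[1 − (K+1)ρ^K + Kρ^(K+1)] / [(1−ρ)(1−ρ^(K+1))]
Numerator: 0.7042·(1 − 9·0.060485 + 8·0.042595) = 0.560831
Denominator: (0.2958)·(0.957405) = 0.283185
L = 0.560831/0.283185 = 1.9804

Final: 1.9804


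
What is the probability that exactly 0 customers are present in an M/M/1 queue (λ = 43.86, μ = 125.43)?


ρ = 43.86/125.43 = 0.3497
P_n = (1−ρ)·ρ^n = (1 − 0.3497)·0.3497^0 = 0.6503·1.000000 = 0.650323

Final: 0.650323


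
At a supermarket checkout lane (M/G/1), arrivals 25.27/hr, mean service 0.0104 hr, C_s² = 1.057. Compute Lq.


ρ = λ·E[S] = 25.27·0.0104 = 0.2628
Lq = ρ²(1+C_s²)/(2(1−ρ)) = 0.06907·(1+1.057)/(2·0.7372)
= 0.06907·2.0570/1.4744 = 0.09636

Final: 0.09636


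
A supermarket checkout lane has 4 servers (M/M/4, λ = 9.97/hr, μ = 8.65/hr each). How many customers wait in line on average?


a = λ/μ = 1.1526; ρ = a/4 = 0.2882
P₀ = 0.314926
Lq = P₀·a^c·ρ / (c!·(1−ρ)²) = 0.314926·1.76488·0.2882/(24·0.50673)
= 0.01317

Final: 0.01317


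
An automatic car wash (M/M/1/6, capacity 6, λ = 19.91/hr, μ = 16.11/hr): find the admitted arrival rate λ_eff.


ρ = 1.2359; P_K = (1−ρ)ρ^6/(1−ρ^7) = 0.246931
λ_eff = λ(1 − P_K) = 19.91·(1 − 0.246931) = 19.91·0.753069 = 14.9936 /hr

Final: 14.9936 /hr


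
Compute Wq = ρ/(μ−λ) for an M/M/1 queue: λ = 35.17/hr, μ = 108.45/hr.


ρ = 35.17/108.45 = 0.3243
Wq = ρ/(μ−λ) = 0.3243/(108.45 − 35.17) = 0.3243/73.28 = 0.004425 hr

Final: 0.004425 hr


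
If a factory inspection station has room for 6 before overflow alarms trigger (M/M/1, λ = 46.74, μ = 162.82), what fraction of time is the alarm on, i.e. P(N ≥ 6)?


ρ = 46.74/162.82 = 0.2871
P(N ≥ n) = ρ^n = 0.2871^6 = 0.0005596

Final: 0.0005596


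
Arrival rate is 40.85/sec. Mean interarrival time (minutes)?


Mean interarrival time = 1/λ = 1/40.85 second = 0.02448 second
In minutes: 0.02448 × 0.0166667 = 0.0004080 min

Final: 0.0004080 min


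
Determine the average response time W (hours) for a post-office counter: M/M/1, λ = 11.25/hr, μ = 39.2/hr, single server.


W = 1/(μ−λ) = 1/(39.2 − 11.25) = 1/27.95 = 0.03578 hr

Final: 0.03578 hr


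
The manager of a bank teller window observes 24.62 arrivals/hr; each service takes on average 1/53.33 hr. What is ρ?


ρ = λ/μ = 24.62/53.33 = 0.4617

Final: 0.4617


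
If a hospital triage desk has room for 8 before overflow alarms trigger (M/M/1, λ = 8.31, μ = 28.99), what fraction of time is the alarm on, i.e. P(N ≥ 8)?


ρ = 8.31/28.99 = 0.2867
P(N ≥ n) = ρ^n = 0.2867^8 = 0.00004559

Final: 0.00004559


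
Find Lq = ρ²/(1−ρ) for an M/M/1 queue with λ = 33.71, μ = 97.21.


ρ = 33.71/97.21 = 0.3468
Lq = ρ²/(1−ρ) = 0.1203/0.6532 = 0.1841

Final: 0.1841


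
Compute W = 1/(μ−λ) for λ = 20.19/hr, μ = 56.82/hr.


W = 1/(μ−λ) = 1/(56.82 − 20.19) = 1/36.63 = 0.02730 hr

Final: 0.02730 hr


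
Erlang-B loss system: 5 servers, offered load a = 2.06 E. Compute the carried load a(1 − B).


B(5,2.06) = 0.040157 (Erlang-B)
Carried load = a(1 − B) = 2.06·(1 − 0.040157) = 2.06·0.959843 = 1.9773 E

Final: 1.9773 Erlangs


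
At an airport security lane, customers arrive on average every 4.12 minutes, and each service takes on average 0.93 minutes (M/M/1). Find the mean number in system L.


λ = 60/4.12 = 14.5631 /hr
μ = 60/0.93 = 64.5161 /hr
ρ = λ/μ = 14.5631/64.5161 = 0.2257
L = ρ/(1−ρ) = 0.2257/0.7743 = 0.2915

Final: 0.2915


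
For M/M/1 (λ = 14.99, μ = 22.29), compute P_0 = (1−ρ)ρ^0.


ρ = 14.99/22.29 = 0.6725
P_n = (1−ρ)·ρ^n = (1 − 0.6725)·0.6725^0 = 0.3275·1.000000 = 0.327501

Final: 0.327501


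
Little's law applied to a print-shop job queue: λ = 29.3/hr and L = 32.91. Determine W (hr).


W = L/λ = 32.91/29.3 = 1.1232 hr

Final: 1.1232 hr


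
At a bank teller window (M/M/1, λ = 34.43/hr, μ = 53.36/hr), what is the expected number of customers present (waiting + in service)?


ρ = λ/μ = 34.43/53.36 = 0.6452
L = ρ/(1−ρ) = 0.6452/(1 − 0.6452) = 0.6452/0.3548 = 1.8188

Final: 1.8188


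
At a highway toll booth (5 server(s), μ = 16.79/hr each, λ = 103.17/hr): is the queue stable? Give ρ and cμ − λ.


Total capacity cμ = 5·16.79 = 83.95/hr
ρ = λ/(cμ) = 103.17/83.95 = 1.2289
Stable ⇔ ρ < 1: NO
Spare capacity = cμ − λ = 83.95 − 103.17 = -19.22/hr

Final: ρ = 1.2289; unstable; margin = -19.22/hr


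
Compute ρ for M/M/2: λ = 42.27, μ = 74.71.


ρ = λ/(cμ) = 42.27/(2·74.71) = 42.27/149.42 = 0.2829

Final: 0.2829


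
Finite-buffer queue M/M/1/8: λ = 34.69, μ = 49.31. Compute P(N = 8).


ρ = λ/μ = 34.69/49.31 = 0.7035
P_K = (1−ρ)ρ^K/(1−ρ^(K+1)) = (0.2965·0.060000)/(1 − 0.042211)
= 0.017790/0.957789 = 0.018574

Final: 0.018574


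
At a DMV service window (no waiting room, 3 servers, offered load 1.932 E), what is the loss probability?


B(c,a) = (a^c/c!) / Σ_{k=0}^{c} a^k/k!
a^3/3! = 1.201905
Σ terms (k=0..3): 1.00000 + 1.93200 + 1.86631 + 1.20190 = 6.000217
B = 1.201905/6.000217 = 0.200310

Final: 0.200310


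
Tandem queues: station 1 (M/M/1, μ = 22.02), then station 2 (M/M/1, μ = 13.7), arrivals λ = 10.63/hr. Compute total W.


Each node sees arrival rate λ = 10.63/hr (tandem ⇒ throughput preserved).
W₁ = 1/(μ₁−λ) = 1/(22.02−10.63) = 0.08780 hr
W₂ = 1/(μ₂−λ) = 1/(13.7−10.63) = 0.32573 hr
W_total = W₁ + W₂ = 0.08780 + 0.32573 = 0.41353 hr

Final: 0.41353 hr


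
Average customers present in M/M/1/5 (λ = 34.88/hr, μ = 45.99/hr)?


ρ = 34.88/45.99 = 0.7584
L = ρ[1 − (K+1)ρ^K + Kρ^(K+1)] / [(1−ρ)(1−ρ^(K+1))]
Numerator: 0.7584·(1 − 6·0.250937 + 5·0.190317) = 0.338230
Denominator: (0.2416)·(0.809683) = 0.195598
L = 0.338230/0.195598 = 1.7292

Final: 1.7292


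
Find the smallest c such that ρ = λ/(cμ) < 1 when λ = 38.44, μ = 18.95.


Stability requires cμ > λ ⇔ c > λ/μ.
λ/μ = 38.44/18.95 = 2.0285
Minimum integer c = ⌊2.0285⌋ + 1 = 3
Check: 3·18.95 = 56.85 > 38.44, while 2·18.95 = 37.90 ≤ 38.44

Final: 3 servers


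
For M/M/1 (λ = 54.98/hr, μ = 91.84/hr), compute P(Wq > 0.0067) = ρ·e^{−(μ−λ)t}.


ρ = 54.98/91.84 = 0.5986
P(Wq > t) = ρ·e^{−(μ−λ)t} = 0.5986·e^{−0.2470}
= 0.5986·0.781170 = 0.467648

Final: 0.467648


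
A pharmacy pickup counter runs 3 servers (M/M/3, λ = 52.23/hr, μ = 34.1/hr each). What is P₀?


a = λ/μ = 52.23/34.1 = 1.5317; ρ = a/c = 0.5106
Σ_{k=0}^{2} a^k/k! (terms k=0..2) = 1.00000 + 1.53167 + 1.17301 = 3.70468
Tail: a^3/(3!(1−ρ)) = 3.59333/(6·0.4894) = 1.22361
P₀ = 1/(3.70468 + 1.22361) = 1/4.92829 = 0.202910

Final: 0.202910


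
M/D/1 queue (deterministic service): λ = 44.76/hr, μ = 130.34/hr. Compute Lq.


ρ = 44.76/130.34 = 0.3434
M/D/1: Lq = ρ²/(2(1−ρ)) = 0.1179/(2·0.6566) = 0.08980

Final: 0.08980


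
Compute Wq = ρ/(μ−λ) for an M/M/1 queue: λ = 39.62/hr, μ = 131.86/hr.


ρ = 39.62/131.86 = 0.3005
Wq = ρ/(μ−λ) = 0.3005/(131.86 − 39.62) = 0.3005/92.24 = 0.003257 hr

Final: 0.003257 hr


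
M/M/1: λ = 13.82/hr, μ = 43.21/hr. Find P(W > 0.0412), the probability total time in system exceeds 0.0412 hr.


W ~ Exponential(μ−λ) for M/M/1.
μ − λ = 43.21 − 13.82 = 29.3900
P(W > t) = e^{−(μ−λ)t} = e^{−1.2109} = 0.297939

Final: 0.297939


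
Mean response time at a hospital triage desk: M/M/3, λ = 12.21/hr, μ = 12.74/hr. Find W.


a = 0.9584; ρ = 0.3195; P₀ = 0.379758
Lq = P₀·a^c·ρ/(c!(1−ρ)²) = 0.03843
Wq = Lq/λ = 0.03843/12.21 = 0.003148 hr
W = Wq + 1/μ = 0.003148 + 0.07849 = 0.08164 hr

Final: 0.08164 hr


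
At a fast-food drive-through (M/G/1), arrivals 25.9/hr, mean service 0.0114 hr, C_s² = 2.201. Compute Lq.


ρ = λ·E[S] = 25.9·0.0114 = 0.2953
Lq = ρ²(1+C_s²)/(2(1−ρ)) = 0.08718·(1+2.201)/(2·0.7047)
= 0.08718·3.2010/1.4095 = 0.19799

Final: 0.19799


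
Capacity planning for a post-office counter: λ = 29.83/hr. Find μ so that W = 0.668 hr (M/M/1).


W = 1/(μ−λ) ⇒ μ − λ = 1/W = 1/0.668 = 1.4970
μ = λ + 1/W = 29.83 + 1.4970 = 31.3270 per hr

Final: 31.3270 /hr


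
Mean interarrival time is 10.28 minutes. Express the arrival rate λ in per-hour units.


λ = 1/(interarrival time) in consistent units.
1 hour = 60 min, so λ = 60/10.28 = 5.8366 per hour

Final: 5.8366 /hr


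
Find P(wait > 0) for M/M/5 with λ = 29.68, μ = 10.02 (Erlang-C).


a = λ/μ = 2.9621; ρ = a/5 = 0.5924
P₀ = 0.048661 (from M/M/c formula)
C(c,a) = [a^c/(c!(1−ρ))]·P₀ = [228.02417/(120·0.4076)]·0.048661
= 4.66210·0.048661 = 0.226864

Final: 0.226864


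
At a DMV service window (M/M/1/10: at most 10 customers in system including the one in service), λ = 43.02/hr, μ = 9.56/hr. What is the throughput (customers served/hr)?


ρ = 4.5000; P_K = (1−ρ)ρ^10/(1−ρ^11) = 0.777778
λ_eff = λ(1 − P_K) = 43.02·(1 − 0.777778) = 43.02·0.222222 = 9.5600 /hr

Final: 9.5600 /hr


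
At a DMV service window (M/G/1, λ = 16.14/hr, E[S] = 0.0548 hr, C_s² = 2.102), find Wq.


ρ = λ·E[S] = 16.14·0.0548 = 0.8845
E[S²] = E[S]²(1+C_s²) = 0.0548²·(1+2.102) = 0.009315
Wq = λ·E[S²]/(2(1−ρ)) = 16.14·0.009315/(2·0.1155) = 0.65071 hr

Final: 0.65071 hr


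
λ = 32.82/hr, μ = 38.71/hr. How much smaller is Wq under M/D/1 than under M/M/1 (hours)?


ρ = 32.82/38.71 = 0.8478
Wq(M/M/1) = ρ/(μ−λ) = 0.8478/5.89 = 0.14395 hr
Wq(M/D/1) = ρ/(2(μ−λ)) = 0.07197 hr
Savings = 0.14395 − 0.07197 = 0.07197 hr

Final: 0.07197 hr


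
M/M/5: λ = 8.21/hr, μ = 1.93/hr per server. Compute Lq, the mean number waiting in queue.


a = λ/μ = 4.2539; ρ = a/5 = 0.8508
P₀ = 0.008434
Lq = P₀·a^c·ρ / (c!·(1−ρ)²) = 0.008434·1392.92983·0.8508/(120·0.02227)
= 3.74063

Final: 3.74063


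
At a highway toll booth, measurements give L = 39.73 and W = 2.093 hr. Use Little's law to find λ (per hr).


λ = L/W = 39.73/2.093 = 18.9823 /hr

Final: 18.9823 /hr


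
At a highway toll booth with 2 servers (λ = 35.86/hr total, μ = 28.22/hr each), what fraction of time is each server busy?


ρ = λ/(cμ) = 35.86/(2·28.22) = 35.86/56.44 = 0.6354

Final: 0.6354


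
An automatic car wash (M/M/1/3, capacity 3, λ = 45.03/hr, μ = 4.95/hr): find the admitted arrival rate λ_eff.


ρ = 9.0970; P_K = (1−ρ)ρ^3/(1−ρ^4) = 0.890203
λ_eff = λ(1 − P_K) = 45.03·(1 − 0.890203) = 45.03·0.109797 = 4.9441 /hr

Final: 4.9441 /hr


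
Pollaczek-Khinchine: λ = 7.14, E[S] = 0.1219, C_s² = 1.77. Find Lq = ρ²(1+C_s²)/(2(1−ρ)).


ρ = λ·E[S] = 7.14·0.1219 = 0.8704
Lq = ρ²(1+C_s²)/(2(1−ρ)) = 0.7575·(1+1.77)/(2·0.1296)
= 0.7575·2.7700/0.2593 = 8.09347

Final: 8.09347


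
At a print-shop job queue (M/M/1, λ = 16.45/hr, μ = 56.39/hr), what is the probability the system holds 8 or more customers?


ρ = 16.45/56.39 = 0.2917
P(N ≥ n) = ρ^n = 0.2917^8 = 0.00005245

Final: 0.00005245


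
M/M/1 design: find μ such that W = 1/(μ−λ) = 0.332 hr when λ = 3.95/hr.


W = 1/(μ−λ) ⇒ μ − λ = 1/W = 1/0.332 = 3.0120
μ = λ + 1/W = 3.95 + 3.0120 = 6.9620 per hr

Final: 6.9620 /hr


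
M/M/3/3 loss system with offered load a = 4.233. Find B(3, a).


B(c,a) = (a^c/c!) / Σ_{k=0}^{c} a^k/k!
a^3/3! = 12.641353
Σ terms (k=0..3): 1.00000 + 4.23300 + 8.95914 + 12.64135 = 26.833497
B = 12.641353/26.833497 = 0.471103

Final: 0.471103


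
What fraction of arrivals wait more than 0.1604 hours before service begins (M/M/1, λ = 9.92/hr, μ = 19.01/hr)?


ρ = 9.92/19.01 = 0.5218
P(Wq > t) = ρ·e^{−(μ−λ)t} = 0.5218·e^{−1.4580}
= 0.5218·0.232693 = 0.121426

Final: 0.121426


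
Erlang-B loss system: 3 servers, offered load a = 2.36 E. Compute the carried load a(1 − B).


B(3,2.36) = 0.262816 (Erlang-B)
Carried load = a(1 − B) = 2.36·(1 − 0.262816) = 2.36·0.737184 = 1.7398 E

Final: 1.7398 Erlangs


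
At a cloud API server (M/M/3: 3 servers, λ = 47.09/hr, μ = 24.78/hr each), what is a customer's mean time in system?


a = 1.9003; ρ = 0.6334; P₀ = 0.127776
Lq = P₀·a^c·ρ/(c!(1−ρ)²) = 0.68897
Wq = Lq/λ = 0.68897/47.09 = 0.01463 hr
W = Wq + 1/μ = 0.01463 + 0.04036 = 0.05499 hr

Final: 0.05499 hr


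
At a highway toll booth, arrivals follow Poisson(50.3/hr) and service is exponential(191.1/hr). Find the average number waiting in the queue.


ρ = 50.3/191.1 = 0.2632
Lq = ρ²/(1−ρ) = 0.06928/0.7368 = 0.09403

Final: 0.09403


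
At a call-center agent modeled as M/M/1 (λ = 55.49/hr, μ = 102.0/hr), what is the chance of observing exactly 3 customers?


ρ = 55.49/102.0 = 0.5440
P_n = (1−ρ)·ρ^n = (1 − 0.5440)·0.5440^3 = 0.4560·0.161007 = 0.073416

Final: 0.073416


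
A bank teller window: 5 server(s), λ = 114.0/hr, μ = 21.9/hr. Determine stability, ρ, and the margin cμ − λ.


Total capacity cμ = 5·21.9 = 109.50/hr
ρ = λ/(cμ) = 114.0/109.50 = 1.0411
Stable ⇔ ρ < 1: NO
Spare capacity = cμ − λ = 109.50 − 114.0 = -4.50/hr

Final: ρ = 1.0411; unstable; margin = -4.50/hr


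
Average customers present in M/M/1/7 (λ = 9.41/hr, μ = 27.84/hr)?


ρ = 9.41/27.84 = 0.3380
L = ρ[1 − (K+1)ρ^K + Kρ^(K+1)] / [(1−ρ)(1−ρ^(K+1))]
Numerator: 0.3380·(1 − 8·0.0005040 + 7·0.0001704) = 0.337043
Denominator: (0.6620)·(0.999830) = 0.661884
L = 0.337043/0.661884 = 0.5092

Final: 0.5092


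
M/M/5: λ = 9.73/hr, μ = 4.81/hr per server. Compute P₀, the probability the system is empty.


a = λ/μ = 9.73/4.81 = 2.0229; ρ = a/c = 0.4046
Σ_{k=0}^{4} a^k/k! (terms k=0..4) = 1.00000 + 2.02287 + 2.04600 + 1.37960 + 0.69769 = 7.14615
Tail: a^5/(5!(1−ρ)) = 33.87184/(120·0.5954) = 0.47406
P₀ = 1/(7.14615 + 0.47406) = 1/7.62021 = 0.131230

Final: 0.131230


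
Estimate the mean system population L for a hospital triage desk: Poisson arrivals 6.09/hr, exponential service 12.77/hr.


ρ = λ/μ = 6.09/12.77 = 0.4769
L = ρ/(1−ρ) = 0.4769/(1 − 0.4769) = 0.4769/0.5231 = 0.9117

Final: 0.9117


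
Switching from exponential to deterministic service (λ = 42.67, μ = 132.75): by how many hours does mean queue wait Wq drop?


ρ = 42.67/132.75 = 0.3214
Wq(M/M/1) = ρ/(μ−λ) = 0.3214/90.08 = 0.003568 hr
Wq(M/D/1) = ρ/(2(μ−λ)) = 0.001784 hr
Savings = 0.003568 − 0.001784 = 0.001784 hr

Final: 0.001784 hr


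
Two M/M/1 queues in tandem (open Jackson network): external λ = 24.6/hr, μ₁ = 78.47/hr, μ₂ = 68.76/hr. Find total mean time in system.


Each node sees arrival rate λ = 24.6/hr (tandem ⇒ throughput preserved).
W₁ = 1/(μ₁−λ) = 1/(78.47−24.6) = 0.01856 hr
W₂ = 1/(μ₂−λ) = 1/(68.76−24.6) = 0.02264 hr
W_total = W₁ + W₂ = 0.01856 + 0.02264 = 0.04121 hr

Final: 0.04121 hr


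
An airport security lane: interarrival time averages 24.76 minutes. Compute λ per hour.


λ = 1/(interarrival time) in consistent units.
1 hour = 60 min, so λ = 60/24.76 = 2.4233 per hour

Final: 2.4233 /hr


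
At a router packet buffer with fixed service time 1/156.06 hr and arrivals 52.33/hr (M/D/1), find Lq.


ρ = 52.33/156.06 = 0.3353
M/D/1: Lq = ρ²/(2(1−ρ)) = 0.1124/(2·0.6647) = 0.08458

Final: 0.08458


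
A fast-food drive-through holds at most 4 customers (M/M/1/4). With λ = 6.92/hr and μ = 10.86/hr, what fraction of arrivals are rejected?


ρ = λ/μ = 6.92/10.86 = 0.6372
P_K = (1−ρ)ρ^K/(1−ρ^(K+1)) = (0.3628·0.164856)/(1 − 0.105046)
= 0.059810/0.894954 = 0.066830

Final: 0.066830


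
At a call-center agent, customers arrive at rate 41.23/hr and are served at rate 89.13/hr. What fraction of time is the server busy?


ρ = λ/μ = 41.23/89.13 = 0.4626

Final: 0.4626


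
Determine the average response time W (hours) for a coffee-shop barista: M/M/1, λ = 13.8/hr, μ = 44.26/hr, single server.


W = 1/(μ−λ) = 1/(44.26 − 13.8) = 1/30.46 = 0.03283 hr

Final: 0.03283 hr


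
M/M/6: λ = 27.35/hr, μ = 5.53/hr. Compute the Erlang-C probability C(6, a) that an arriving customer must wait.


a = λ/μ = 4.9458; ρ = a/6 = 0.8243
P₀ = 0.004911 (from M/M/c formula)
C(c,a) = [a^c/(c!(1−ρ))]·P₀ = [14635.01582/(720·0.1757)]·0.004911
= 115.68273·0.004911 = 0.568158

Final: 0.568158


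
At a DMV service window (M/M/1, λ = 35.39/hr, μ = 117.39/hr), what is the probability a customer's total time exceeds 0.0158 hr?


W ~ Exponential(μ−λ) for M/M/1.
μ − λ = 117.39 − 35.39 = 82.0000
P(W > t) = e^{−(μ−λ)t} = e^{−1.2956} = 0.273734

Final: 0.273734


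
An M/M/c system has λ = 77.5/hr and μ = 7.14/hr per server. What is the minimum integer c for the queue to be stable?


Stability requires cμ > λ ⇔ c > λ/μ.
λ/μ = 77.5/7.14 = 10.8543
Minimum integer c = ⌊10.8543⌋ + 1 = 11
Check: 11·7.14 = 78.54 > 77.5, while 10·7.14 = 71.40 ≤ 77.5

Final: 11 servers


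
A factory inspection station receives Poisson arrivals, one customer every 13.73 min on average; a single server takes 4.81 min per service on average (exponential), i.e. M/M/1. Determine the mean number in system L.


λ = 60/13.73 = 4.3700 /hr
μ = 60/4.81 = 12.4740 /hr
ρ = λ/μ = 4.3700/12.4740 = 0.3503
L = ρ/(1−ρ) = 0.3503/0.6497 = 0.5392

Final: 0.5392


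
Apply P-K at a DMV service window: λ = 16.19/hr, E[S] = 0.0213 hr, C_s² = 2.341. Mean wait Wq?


ρ = λ·E[S] = 16.19·0.0213 = 0.3448
E[S²] = E[S]²(1+C_s²) = 0.0213²·(1+2.341) = 0.001516
Wq = λ·E[S²]/(2(1−ρ)) = 16.19·0.001516/(2·0.6552) = 0.01873 hr

Final: 0.01873 hr


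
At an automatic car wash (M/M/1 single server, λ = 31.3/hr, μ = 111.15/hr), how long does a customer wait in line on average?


ρ = 31.3/111.15 = 0.2816
Wq = ρ/(μ−λ) = 0.2816/(111.15 − 31.3) = 0.2816/79.85 = 0.003527 hr

Final: 0.003527 hr


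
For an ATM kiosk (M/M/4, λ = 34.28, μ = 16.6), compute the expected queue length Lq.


a = λ/μ = 2.0651; ρ = a/4 = 0.5163
P₀ = 0.121485
Lq = P₀·a^c·ρ / (c!·(1−ρ)²) = 0.121485·18.18574·0.5163/(24·0.23400)
= 0.20310

Final: 0.20310


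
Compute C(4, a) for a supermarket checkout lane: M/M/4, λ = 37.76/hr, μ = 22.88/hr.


a = λ/μ = 1.6503; ρ = a/4 = 0.4126
P₀ = 0.189124 (from M/M/c formula)
C(c,a) = [a^c/(c!(1−ρ))]·P₀ = [7.41829/(24·0.5874)]·0.189124
= 0.52620·0.189124 = 0.099517

Final: 0.099517


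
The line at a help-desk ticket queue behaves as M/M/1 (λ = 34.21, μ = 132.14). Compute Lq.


ρ = 34.21/132.14 = 0.2589
Lq = ρ²/(1−ρ) = 0.06703/0.7411 = 0.09044

Final: 0.09044


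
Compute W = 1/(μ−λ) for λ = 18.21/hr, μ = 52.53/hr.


W = 1/(μ−λ) = 1/(52.53 − 18.21) = 1/34.32 = 0.02914 hr

Final: 0.02914 hr


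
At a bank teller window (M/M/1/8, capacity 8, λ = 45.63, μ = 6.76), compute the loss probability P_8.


ρ = λ/μ = 45.63/6.76 = 6.7500
P_K = (1−ρ)ρ^K/(1−ρ^(K+1)) = (-5.7500·4309532.722183)/(1 − 29089345.874737)
= -24779813.152554/-29089344.874737 = 0.851852

Final: 0.851852


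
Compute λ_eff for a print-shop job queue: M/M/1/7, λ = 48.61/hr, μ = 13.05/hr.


ρ = 3.7249; P_K = (1−ρ)ρ^7/(1−ρ^8) = 0.731556
λ_eff = λ(1 − P_K) = 48.61·(1 − 0.731556) = 48.61·0.268444 = 13.0490 /hr

Final: 13.0490 /hr


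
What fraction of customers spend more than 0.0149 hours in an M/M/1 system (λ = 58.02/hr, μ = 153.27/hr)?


W ~ Exponential(μ−λ) for M/M/1.
μ − λ = 153.27 − 58.02 = 95.2500
P(W > t) = e^{−(μ−λ)t} = e^{−1.4192} = 0.241901

Final: 0.241901


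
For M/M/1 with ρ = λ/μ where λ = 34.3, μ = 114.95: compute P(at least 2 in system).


ρ = 34.3/114.95 = 0.2984
P(N ≥ n) = ρ^n = 0.2984^2 = 0.089037

Final: 0.089037


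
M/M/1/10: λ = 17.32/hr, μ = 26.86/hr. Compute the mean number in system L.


ρ = 17.32/26.86 = 0.6448
L = ρ[1 − (K+1)ρ^K + Kρ^(K+1)] / [(1−ρ)(1−ρ^(K+1))]
Numerator: 0.6448·(1 − 11·0.012429 + 10·0.008014) = 0.608346
Denominator: (0.3552)·(0.991986) = 0.352329
L = 0.608346/0.352329 = 1.7266

Final: 1.7266


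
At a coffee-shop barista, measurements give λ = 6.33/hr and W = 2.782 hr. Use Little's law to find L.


L = λW = 6.33·2.782 = 17.6101

Final: 17.6101


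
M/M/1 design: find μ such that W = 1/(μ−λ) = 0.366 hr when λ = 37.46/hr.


W = 1/(μ−λ) ⇒ μ − λ = 1/W = 1/0.366 = 2.7322
μ = λ + 1/W = 37.46 + 2.7322 = 40.1922 per hr

Final: 40.1922 /hr


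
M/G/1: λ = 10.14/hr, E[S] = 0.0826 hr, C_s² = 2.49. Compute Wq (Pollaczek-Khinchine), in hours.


ρ = λ·E[S] = 10.14·0.0826 = 0.8376
E[S²] = E[S]²(1+C_s²) = 0.0826²·(1+2.49) = 0.023811
Wq = λ·E[S²]/(2(1−ρ)) = 10.14·0.023811/(2·0.1624) = 0.74321 hr

Final: 0.74321 hr


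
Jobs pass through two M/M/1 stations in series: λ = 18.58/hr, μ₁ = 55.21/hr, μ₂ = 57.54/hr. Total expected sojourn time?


Each node sees arrival rate λ = 18.58/hr (tandem ⇒ throughput preserved).
W₁ = 1/(μ₁−λ) = 1/(55.21−18.58) = 0.02730 hr
W₂ = 1/(μ₂−λ) = 1/(57.54−18.58) = 0.02567 hr
W_total = W₁ + W₂ = 0.02730 + 0.02567 = 0.05297 hr

Final: 0.05297 hr


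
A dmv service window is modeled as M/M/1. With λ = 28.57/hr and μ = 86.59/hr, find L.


ρ = λ/μ = 28.57/86.59 = 0.3299
L = ρ/(1−ρ) = 0.3299/(1 − 0.3299) = 0.3299/0.6701 = 0.4924

Final: 0.4924


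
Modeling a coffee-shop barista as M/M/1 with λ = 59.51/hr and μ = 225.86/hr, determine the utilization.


ρ = λ/μ = 59.51/225.86 = 0.2635

Final: 0.2635


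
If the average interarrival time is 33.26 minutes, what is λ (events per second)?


λ = 1/(interarrival time) in consistent units.
1 second = 0.0166667 min, so λ = 0.0166667/33.26 = 0.0005011 per second

Final: 0.0005011 /sec


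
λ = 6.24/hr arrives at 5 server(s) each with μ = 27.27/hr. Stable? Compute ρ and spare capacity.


Total capacity cμ = 5·27.27 = 136.35/hr
ρ = λ/(cμ) = 6.24/136.35 = 0.04576
Stable ⇔ ρ < 1: YES
Spare capacity = cμ − λ = 136.35 − 6.24 = 130.11/hr

Final: ρ = 0.04576; stable; margin = 130.11/hr


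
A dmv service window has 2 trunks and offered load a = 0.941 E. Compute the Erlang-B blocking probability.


B(c,a) = (a^c/c!) / Σ_{k=0}^{c} a^k/k!
a^2/2! = 0.442740
Σ terms (k=0..2): 1.00000 + 0.94100 + 0.44274 = 2.383741
B = 0.442740/2.383741 = 0.185734

Final: 0.185734


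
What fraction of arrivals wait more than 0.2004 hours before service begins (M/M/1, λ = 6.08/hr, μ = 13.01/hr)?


ρ = 6.08/13.01 = 0.4673
P(Wq > t) = ρ·e^{−(μ−λ)t} = 0.4673·e^{−1.3888}
= 0.4673·0.249381 = 0.116544

Final: 0.116544


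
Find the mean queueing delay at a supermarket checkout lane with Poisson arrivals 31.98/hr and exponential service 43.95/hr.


ρ = 31.98/43.95 = 0.7276
Wq = ρ/(μ−λ) = 0.7276/(43.95 − 31.98) = 0.7276/11.97 = 0.06079 hr

Final: 0.06079 hr


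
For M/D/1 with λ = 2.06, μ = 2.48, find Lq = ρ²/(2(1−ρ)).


ρ = 2.06/2.48 = 0.8306
M/D/1: Lq = ρ²/(2(1−ρ)) = 0.6900/(2·0.1694) = 2.03706

Final: 2.03706


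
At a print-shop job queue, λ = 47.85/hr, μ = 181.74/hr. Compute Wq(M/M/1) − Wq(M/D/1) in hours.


ρ = 47.85/181.74 = 0.2633
Wq(M/M/1) = ρ/(μ−λ) = 0.2633/133.89 = 0.001966 hr
Wq(M/D/1) = ρ/(2(μ−λ)) = 0.0009832 hr
Savings = 0.001966 − 0.0009832 = 0.0009832 hr

Final: 0.0009832 hr


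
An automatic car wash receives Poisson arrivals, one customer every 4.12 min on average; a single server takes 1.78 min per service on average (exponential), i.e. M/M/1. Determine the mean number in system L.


λ = 60/4.12 = 14.5631 /hr
μ = 60/1.78 = 33.7079 /hr
ρ = λ/μ = 14.5631/33.7079 = 0.4320
L = ρ/(1−ρ) = 0.4320/0.5680 = 0.7607

Final: 0.7607


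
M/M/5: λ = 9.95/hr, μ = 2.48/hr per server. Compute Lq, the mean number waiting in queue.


a = λ/μ = 4.0121; ρ = a/5 = 0.8024
P₀ = 0.012744
Lq = P₀·a^c·ρ / (c!·(1−ρ)²) = 0.012744·1039.57781·0.8024/(120·0.03904)
= 2.26936

Final: 2.26936


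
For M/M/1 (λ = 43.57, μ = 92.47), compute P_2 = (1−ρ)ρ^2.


ρ = 43.57/92.47 = 0.4712
P_n = (1−ρ)·ρ^n = (1 − 0.4712)·0.4712^2 = 0.5288·0.222010 = 0.117404

Final: 0.117404


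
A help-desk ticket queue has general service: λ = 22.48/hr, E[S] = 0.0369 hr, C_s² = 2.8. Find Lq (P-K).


ρ = λ·E[S] = 22.48·0.0369 = 0.8295
Lq = ρ²(1+C_s²)/(2(1−ρ)) = 0.6881·(1+2.8)/(2·0.1705)
= 0.6881·3.8000/0.3410 = 7.66841

Final: 7.66841


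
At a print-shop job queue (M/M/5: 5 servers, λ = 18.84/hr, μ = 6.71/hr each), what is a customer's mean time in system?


a = 2.8077; ρ = 0.5615; P₀ = 0.057654
Lq = P₀·a^c·ρ/(c!(1−ρ)²) = 0.24490
Wq = Lq/λ = 0.24490/18.84 = 0.01300 hr
W = Wq + 1/μ = 0.01300 + 0.14903 = 0.16203 hr

Final: 0.16203 hr


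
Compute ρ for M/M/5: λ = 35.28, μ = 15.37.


ρ = λ/(cμ) = 35.28/(5·15.37) = 35.28/76.85 = 0.4591

Final: 0.4591


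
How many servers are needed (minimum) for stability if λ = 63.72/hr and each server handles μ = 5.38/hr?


Stability requires cμ > λ ⇔ c > λ/μ.
λ/μ = 63.72/5.38 = 11.8439
Minimum integer c = ⌊11.8439⌋ + 1 = 12
Check: 12·5.38 = 64.56 > 63.72, while 11·5.38 = 59.18 ≤ 63.72

Final: 12 servers


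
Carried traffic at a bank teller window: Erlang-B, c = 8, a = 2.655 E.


B(8,2.655) = 0.004312 (Erlang-B)
Carried load = a(1 − B) = 2.655·(1 − 0.004312) = 2.655·0.995688 = 2.6436 E

Final: 2.6436 Erlangs


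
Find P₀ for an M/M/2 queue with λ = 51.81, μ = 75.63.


a = λ/μ = 51.81/75.63 = 0.6850; ρ = a/c = 0.3425
Σ_{k=0}^{1} a^k/k! (terms k=0..1) = 1.00000 + 0.68505 = 1.68505
Tail: a^2/(2!(1−ρ)) = 0.46929/(2·0.6575) = 0.35689
P₀ = 1/(1.68505 + 0.35689) = 1/2.04193 = 0.489733

Final: 0.489733


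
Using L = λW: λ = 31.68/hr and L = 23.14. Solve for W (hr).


W = L/λ = 23.14/31.68 = 0.7304 hr

Final: 0.7304 hr


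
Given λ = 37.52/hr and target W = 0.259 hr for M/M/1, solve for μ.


W = 1/(μ−λ) ⇒ μ − λ = 1/W = 1/0.259 = 3.8610
μ = λ + 1/W = 37.52 + 3.8610 = 41.3810 per hr

Final: 41.3810 /hr


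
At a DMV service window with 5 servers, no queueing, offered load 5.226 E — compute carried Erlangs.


B(5,5.226) = 0.302929 (Erlang-B)
Carried load = a(1 − B) = 5.226·(1 − 0.302929) = 5.226·0.697071 = 3.6429 E

Final: 3.6429 Erlangs


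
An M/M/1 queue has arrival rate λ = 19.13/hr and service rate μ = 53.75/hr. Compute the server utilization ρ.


ρ = λ/μ = 19.13/53.75 = 0.3559

Final: 0.3559


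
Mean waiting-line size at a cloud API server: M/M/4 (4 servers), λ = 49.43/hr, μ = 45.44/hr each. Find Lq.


a = λ/μ = 1.0878; ρ = a/4 = 0.2720
P₀ = 0.336231
Lq = P₀·a^c·ρ / (c!·(1−ρ)²) = 0.336231·1.40026·0.2720/(24·0.53005)
= 0.01006

Final: 0.01006


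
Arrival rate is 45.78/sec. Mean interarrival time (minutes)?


Mean interarrival time = 1/λ = 1/45.78 second = 0.02184 second
In minutes: 0.02184 × 0.0166667 = 0.0003641 min

Final: 0.0003641 min


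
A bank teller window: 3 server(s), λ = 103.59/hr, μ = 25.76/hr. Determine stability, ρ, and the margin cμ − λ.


Total capacity cμ = 3·25.76 = 77.28/hr
ρ = λ/(cμ) = 103.59/77.28 = 1.3405
Stable ⇔ ρ < 1: NO
Spare capacity = cμ − λ = 77.28 − 103.59 = -26.31/hr

Final: ρ = 1.3405; unstable; margin = -26.31/hr


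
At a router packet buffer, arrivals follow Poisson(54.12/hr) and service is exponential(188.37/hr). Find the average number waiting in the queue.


ρ = 54.12/188.37 = 0.2873
Lq = ρ²/(1−ρ) = 0.08255/0.7127 = 0.1158

Final: 0.1158


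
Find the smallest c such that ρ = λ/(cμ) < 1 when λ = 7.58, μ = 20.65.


Stability requires cμ > λ ⇔ c > λ/μ.
λ/μ = 7.58/20.65 = 0.3671
Minimum integer c = ⌊0.3671⌋ + 1 = 1
Check: 1·20.65 = 20.65 > 7.58, while 0·20.65 = 0.00 ≤ 7.58

Final: 1 servers


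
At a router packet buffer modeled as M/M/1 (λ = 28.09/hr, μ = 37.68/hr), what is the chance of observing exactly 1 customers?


ρ = 28.09/37.68 = 0.7455
P_n = (1−ρ)·ρ^n = (1 − 0.7455)·0.7455^1 = 0.2545·0.745488 = 0.189735

Final: 0.189735


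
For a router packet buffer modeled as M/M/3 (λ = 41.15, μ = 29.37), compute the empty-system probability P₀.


a = λ/μ = 41.15/29.37 = 1.4011; ρ = a/c = 0.4670
Σ_{k=0}^{2} a^k/k! (terms k=0..2) = 1.00000 + 1.40109 + 0.98153 = 3.38262
Tail: a^3/(3!(1−ρ)) = 2.75041/(6·0.5330) = 0.86009
P₀ = 1/(3.38262 + 0.86009) = 1/4.24270 = 0.235699

Final: 0.235699


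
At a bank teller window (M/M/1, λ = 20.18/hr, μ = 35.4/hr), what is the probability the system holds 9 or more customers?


ρ = 20.18/35.4 = 0.5701
P(N ≥ n) = ρ^n = 0.5701^9 = 0.006357

Final: 0.006357


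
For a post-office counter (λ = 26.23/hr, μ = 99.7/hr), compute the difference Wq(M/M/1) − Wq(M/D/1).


ρ = 26.23/99.7 = 0.2631
Wq(M/M/1) = ρ/(μ−λ) = 0.2631/73.47 = 0.003581 hr
Wq(M/D/1) = ρ/(2(μ−λ)) = 0.001790 hr
Savings = 0.003581 − 0.001790 = 0.001790 hr

Final: 0.001790 hr


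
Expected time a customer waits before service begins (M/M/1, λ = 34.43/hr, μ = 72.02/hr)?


ρ = 34.43/72.02 = 0.4781
Wq = ρ/(μ−λ) = 0.4781/(72.02 − 34.43) = 0.4781/37.59 = 0.01272 hr

Final: 0.01272 hr


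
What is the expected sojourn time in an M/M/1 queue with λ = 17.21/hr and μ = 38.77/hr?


W = 1/(μ−λ) = 1/(38.77 − 17.21) = 1/21.56 = 0.04638 hr

Final: 0.04638 hr


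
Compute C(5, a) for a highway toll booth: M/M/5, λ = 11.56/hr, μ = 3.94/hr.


a = λ/μ = 2.9340; ρ = a/5 = 0.5868
P₀ = 0.050200 (from M/M/c formula)
C(c,a) = [a^c/(c!(1−ρ))]·P₀ = [217.42429/(120·0.4132)]·0.050200
= 4.38499·0.050200 = 0.220125

Final: 0.220125


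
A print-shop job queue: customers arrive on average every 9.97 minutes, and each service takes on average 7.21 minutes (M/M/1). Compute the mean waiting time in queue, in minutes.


λ = 60/9.97 = 6.0181 /hr
μ = 60/7.21 = 8.3218 /hr
ρ = λ/μ = 6.0181/8.3218 = 0.7232
Wq = ρ/(μ−λ) = 0.7232/(8.3218−6.0181) = 0.31391 hr
In minutes: 0.31391·60 = 18.835 min

Final: 18.835 min


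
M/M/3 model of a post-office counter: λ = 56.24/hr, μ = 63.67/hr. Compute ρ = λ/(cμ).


ρ = λ/(cμ) = 56.24/(3·63.67) = 56.24/191.01 = 0.2944

Final: 0.2944


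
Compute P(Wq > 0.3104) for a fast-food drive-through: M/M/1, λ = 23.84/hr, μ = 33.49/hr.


ρ = 23.84/33.49 = 0.7119
P(Wq > t) = ρ·e^{−(μ−λ)t} = 0.7119·e^{−2.9954}
= 0.7119·0.050019 = 0.035606

Final: 0.035606


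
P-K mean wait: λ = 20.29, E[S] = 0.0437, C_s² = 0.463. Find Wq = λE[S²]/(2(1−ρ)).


ρ = λ·E[S] = 20.29·0.0437 = 0.8867
E[S²] = E[S]²(1+C_s²) = 0.0437²·(1+0.463) = 0.002794
Wq = λ·E[S²]/(2(1−ρ)) = 20.29·0.002794/(2·0.1133) = 0.25011 hr

Final: 0.25011 hr


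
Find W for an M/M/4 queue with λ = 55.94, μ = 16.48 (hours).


a = 3.3944; ρ = 0.8486; P₀ = 0.018793
Lq = P₀·a^c·ρ/(c!(1−ρ)²) = 3.84880
Wq = Lq/λ = 3.84880/55.94 = 0.06880 hr
W = Wq + 1/μ = 0.06880 + 0.06068 = 0.12948 hr

Final: 0.12948 hr


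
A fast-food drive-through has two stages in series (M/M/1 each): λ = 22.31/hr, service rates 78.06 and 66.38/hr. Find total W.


Each node sees arrival rate λ = 22.31/hr (tandem ⇒ throughput preserved).
W₁ = 1/(μ₁−λ) = 1/(78.06−22.31) = 0.01794 hr
W₂ = 1/(μ₂−λ) = 1/(66.38−22.31) = 0.02269 hr
W_total = W₁ + W₂ = 0.01794 + 0.02269 = 0.04063 hr

Final: 0.04063 hr


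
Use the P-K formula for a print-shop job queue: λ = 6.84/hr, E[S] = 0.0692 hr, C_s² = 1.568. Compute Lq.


ρ = λ·E[S] = 6.84·0.0692 = 0.4733
Lq = ρ²(1+C_s²)/(2(1−ρ)) = 0.2240·(1+1.568)/(2·0.5267)
= 0.2240·2.5680/1.0533 = 0.54620

Final: 0.54620


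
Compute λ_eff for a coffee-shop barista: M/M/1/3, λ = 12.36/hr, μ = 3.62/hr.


ρ = 3.4144; P_K = (1−ρ)ρ^3/(1−ρ^4) = 0.712361
λ_eff = λ(1 − P_K) = 12.36·(1 − 0.712361) = 12.36·0.287639 = 3.5552 /hr

Final: 3.5552 /hr


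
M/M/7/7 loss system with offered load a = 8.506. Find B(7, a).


B(c,a) = (a^c/c!) / Σ_{k=0}^{c} a^k/k!
a^7/7! = 639.215227
Σ terms (k=0..7): 1.00000 + 8.50600 + 36.17602 + 102.57107 + 218.11738 + 371.06129 + 526.04122 + 639.21523 = 1902.688198
B = 639.215227/1902.688198 = 0.335954

Final: 0.335954


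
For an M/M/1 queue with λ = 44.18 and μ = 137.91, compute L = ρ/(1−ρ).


ρ = λ/μ = 44.18/137.91 = 0.3204
L = ρ/(1−ρ) = 0.3204/(1 − 0.3204) = 0.3204/0.6796 = 0.4714

Final: 0.4714


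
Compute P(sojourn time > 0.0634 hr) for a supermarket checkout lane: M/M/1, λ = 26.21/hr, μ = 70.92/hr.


W ~ Exponential(μ−λ) for M/M/1.
μ − λ = 70.92 − 26.21 = 44.7100
P(W > t) = e^{−(μ−λ)t} = e^{−2.8346} = 0.058741

Final: 0.058741


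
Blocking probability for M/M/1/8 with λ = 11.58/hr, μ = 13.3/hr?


ρ = λ/μ = 11.58/13.3 = 0.8707
P_K = (1−ρ)ρ^K/(1−ρ^(K+1)) = (0.1293·0.330260)/(1 − 0.287549)
= 0.042710/0.712451 = 0.059948

Final: 0.059948


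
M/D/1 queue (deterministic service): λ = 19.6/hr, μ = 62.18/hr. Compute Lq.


ρ = 19.6/62.18 = 0.3152
M/D/1: Lq = ρ²/(2(1−ρ)) = 0.09936/(2·0.6848) = 0.07255

Final: 0.07255


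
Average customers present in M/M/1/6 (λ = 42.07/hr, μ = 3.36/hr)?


ρ = 42.07/3.36 = 12.5208
L = ρ[1 − (K+1)ρ^K + Kρ^(K+1)] / [(1−ρ)(1−ρ^(K+1))]
Numerator: 12.5208·(1 − 7·3853003.537655 + 6·48242815.127724) = 3286541793.097040
Denominator: (-11.5208)·(-48242814.127724) = 555797421.096489
L = 3286541793.097040/555797421.096489 = 5.9132

Final: 5.9132


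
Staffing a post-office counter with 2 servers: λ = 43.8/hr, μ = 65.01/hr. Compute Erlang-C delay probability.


a = λ/μ = 0.6737; ρ = a/2 = 0.3369
P₀ = 0.496030 (from M/M/c formula)
C(c,a) = [a^c/(c!(1−ρ))]·P₀ = [0.45393/(2·0.6631)]·0.496030
= 0.34226·0.496030 = 0.169773

Final: 0.169773


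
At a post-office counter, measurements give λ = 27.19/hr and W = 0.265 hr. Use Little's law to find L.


L = λW = 27.19·0.265 = 7.2054

Final: 7.2054


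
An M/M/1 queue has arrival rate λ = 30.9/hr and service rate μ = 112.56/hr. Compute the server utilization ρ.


ρ = λ/μ = 30.9/112.56 = 0.2745

Final: 0.2745


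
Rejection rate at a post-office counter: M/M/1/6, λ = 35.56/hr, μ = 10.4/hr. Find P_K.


ρ = λ/μ = 35.56/10.4 = 3.4192
P_K = (1−ρ)ρ^K/(1−ρ^(K+1)) = (-2.4192·1597.976830)/(1 − 5463.851546)
= -3865.874716/-5462.851546 = 0.707666

Final: 0.707666


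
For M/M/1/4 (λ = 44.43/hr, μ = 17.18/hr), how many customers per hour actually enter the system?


ρ = 2.5861; P_K = (1−ρ)ρ^4/(1−ρ^5) = 0.618672
λ_eff = λ(1 − P_K) = 44.43·(1 − 0.618672) = 44.43·0.381328 = 16.9424 /hr

Final: 16.9424 /hr


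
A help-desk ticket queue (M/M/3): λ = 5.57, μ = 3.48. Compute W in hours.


a = 1.6006; ρ = 0.5335; P₀ = 0.187037
Lq = P₀·a^c·ρ/(c!(1−ρ)²) = 0.31340
Wq = Lq/λ = 0.31340/5.57 = 0.05627 hr
W = Wq + 1/μ = 0.05627 + 0.28736 = 0.34362 hr

Final: 0.34362 hr


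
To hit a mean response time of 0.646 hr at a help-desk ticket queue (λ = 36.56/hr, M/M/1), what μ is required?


W = 1/(μ−λ) ⇒ μ − λ = 1/W = 1/0.646 = 1.5480
μ = λ + 1/W = 36.56 + 1.5480 = 38.1080 per hr

Final: 38.1080 /hr


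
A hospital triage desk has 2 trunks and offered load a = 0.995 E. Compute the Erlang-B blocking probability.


B(c,a) = (a^c/c!) / Σ_{k=0}^{c} a^k/k!
a^2/2! = 0.495013
Σ terms (k=0..2): 1.00000 + 0.99500 + 0.49501 = 2.490013
B = 0.495013/2.490013 = 0.198799

Final: 0.198799


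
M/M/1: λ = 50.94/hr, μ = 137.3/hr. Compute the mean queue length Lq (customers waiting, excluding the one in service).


ρ = 50.94/137.3 = 0.3710
Lq = ρ²/(1−ρ) = 0.1377/0.6290 = 0.2188

Final: 0.2188


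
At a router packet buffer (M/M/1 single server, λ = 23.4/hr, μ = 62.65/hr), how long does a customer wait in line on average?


ρ = 23.4/62.65 = 0.3735
Wq = ρ/(μ−λ) = 0.3735/(62.65 − 23.4) = 0.3735/39.25 = 0.009516 hr

Final: 0.009516 hr
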